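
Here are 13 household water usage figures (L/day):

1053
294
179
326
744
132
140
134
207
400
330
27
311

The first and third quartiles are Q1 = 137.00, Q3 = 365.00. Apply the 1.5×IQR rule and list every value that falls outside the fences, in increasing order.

744, 1053

IQR = Q3 − Q1 = 365.00 − 137.00 = 228.00.
Lower fence = Q1 − 1.5·IQR = 137.00 − 342.00 = -205.00.
Upper fence = Q3 + 1.5·IQR = 365.00 + 342.00 = 707.00.
744 > 707.00 → outlier.
1053 > 707.00 → outlier.
All remaining values lie within [-205.00, 707.00].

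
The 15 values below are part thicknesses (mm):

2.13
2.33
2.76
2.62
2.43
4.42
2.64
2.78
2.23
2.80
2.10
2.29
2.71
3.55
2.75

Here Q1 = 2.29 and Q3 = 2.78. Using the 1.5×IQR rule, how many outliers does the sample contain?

IQR = 0.49; fences at 2.29 − 0.735 = 1.555 and 2.78 + 0.735 = 3.515.
Outside the cutoffs: 3.55, 4.42.

2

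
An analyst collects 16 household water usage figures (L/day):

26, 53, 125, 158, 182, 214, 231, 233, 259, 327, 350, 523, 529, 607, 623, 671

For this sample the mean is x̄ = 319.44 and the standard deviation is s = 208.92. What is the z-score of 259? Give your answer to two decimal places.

-0.29

z = (259 − 319.44) / 208.92 = -0.29.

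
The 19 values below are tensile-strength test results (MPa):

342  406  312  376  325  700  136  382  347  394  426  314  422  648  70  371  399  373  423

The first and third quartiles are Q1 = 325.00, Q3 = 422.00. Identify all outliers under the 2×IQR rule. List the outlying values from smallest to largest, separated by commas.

70, 648, 700

IQR = Q3 − Q1 = 422.00 − 325.00 = 97.00.
Lower fence = Q1 − 2·IQR = 325.00 − 194.00 = 131.00.
Upper fence = Q3 + 2·IQR = 422.00 + 194.00 = 616.00.
70 < 131.00 → outlier.
648 > 616.00 → outlier.
700 > 616.00 → outlier.
All remaining values lie within [131.00, 616.00].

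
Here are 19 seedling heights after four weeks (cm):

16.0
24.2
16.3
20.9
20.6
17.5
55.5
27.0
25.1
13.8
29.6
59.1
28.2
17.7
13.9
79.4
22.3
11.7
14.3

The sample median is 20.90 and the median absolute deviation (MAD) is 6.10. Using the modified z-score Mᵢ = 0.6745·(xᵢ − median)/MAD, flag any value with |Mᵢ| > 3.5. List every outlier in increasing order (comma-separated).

55.5, 59.1, 79.4

|Mᵢ| > 3.5 ⇔ |xᵢ − 20.90| > 3.5·6.10/0.6745 = 31.65.
So outliers lie outside [-10.75, 52.55].
55.5: M = 3.83 → outlier.
59.1: M = 4.22 → outlier.
79.4: M = 6.47 → outlier.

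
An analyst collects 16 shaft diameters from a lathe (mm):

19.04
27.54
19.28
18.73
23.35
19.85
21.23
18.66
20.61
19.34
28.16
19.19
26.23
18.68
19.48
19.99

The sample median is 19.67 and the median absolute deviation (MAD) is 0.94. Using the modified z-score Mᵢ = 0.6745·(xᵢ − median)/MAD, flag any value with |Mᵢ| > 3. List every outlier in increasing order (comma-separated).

26.23, 27.54, 28.16

|Mᵢ| > 3 ⇔ |xᵢ − 19.67| > 3·0.94/0.6745 = 4.18.
So outliers lie outside [15.49, 23.85].
26.23: M = 4.71 → outlier.
27.54: M = 5.65 → outlier.
28.16: M = 6.09 → outlier.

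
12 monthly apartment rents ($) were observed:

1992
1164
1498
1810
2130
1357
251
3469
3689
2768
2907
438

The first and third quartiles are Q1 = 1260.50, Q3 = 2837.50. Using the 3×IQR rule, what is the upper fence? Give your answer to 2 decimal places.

IQR = Q3 − Q1 = 2837.50 − 1260.50 = 1577.00.
Lower fence = Q1 − 3·IQR = 1260.50 − 4731.00 = -3470.50.
Upper fence = Q3 + 3·IQR = 2837.50 + 4731.00 = 7568.50.

7568.50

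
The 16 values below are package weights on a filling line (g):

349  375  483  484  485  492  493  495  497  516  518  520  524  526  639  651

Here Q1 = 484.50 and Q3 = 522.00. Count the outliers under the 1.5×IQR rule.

4

IQR = 37.50; fences at 484.50 − 56.25 = 428.25 and 522.00 + 56.25 = 578.25.
Outside the cutoffs: 349, 375, 639, 651.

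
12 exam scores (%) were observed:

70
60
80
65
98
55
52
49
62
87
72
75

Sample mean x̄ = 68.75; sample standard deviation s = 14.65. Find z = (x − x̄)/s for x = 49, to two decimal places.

z = (49 − 68.75) / 14.65 = -1.35.

-1.35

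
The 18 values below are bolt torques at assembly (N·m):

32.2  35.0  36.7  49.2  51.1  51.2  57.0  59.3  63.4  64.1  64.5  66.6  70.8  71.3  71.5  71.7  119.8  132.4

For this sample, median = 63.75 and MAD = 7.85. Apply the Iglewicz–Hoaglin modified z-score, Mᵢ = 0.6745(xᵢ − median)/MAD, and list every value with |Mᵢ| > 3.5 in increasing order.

|Mᵢ| > 3.5 ⇔ |xᵢ − 63.75| > 3.5·7.85/0.6745 = 40.73.
So outliers lie outside [23.02, 104.48].
119.8: M = 4.82 → outlier.
132.4: M = 5.90 → outlier.

119.8, 132.4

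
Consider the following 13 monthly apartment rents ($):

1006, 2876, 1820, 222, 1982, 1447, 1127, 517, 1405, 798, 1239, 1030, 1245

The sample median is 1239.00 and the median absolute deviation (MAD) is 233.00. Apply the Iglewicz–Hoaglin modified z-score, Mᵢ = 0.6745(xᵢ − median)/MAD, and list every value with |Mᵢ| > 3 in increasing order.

2876

|Mᵢ| > 3 ⇔ |xᵢ − 1239.00| > 3·233.00/0.6745 = 1036.32.
So outliers lie outside [202.68, 2275.32].
2876: M = 4.74 → outlier.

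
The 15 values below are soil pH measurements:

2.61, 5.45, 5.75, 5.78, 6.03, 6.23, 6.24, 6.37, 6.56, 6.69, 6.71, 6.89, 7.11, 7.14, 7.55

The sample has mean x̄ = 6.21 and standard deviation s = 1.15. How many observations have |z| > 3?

Cutoffs: x̄ ± 3s = [2.76, 9.66].
Outside the cutoffs: 2.61.

1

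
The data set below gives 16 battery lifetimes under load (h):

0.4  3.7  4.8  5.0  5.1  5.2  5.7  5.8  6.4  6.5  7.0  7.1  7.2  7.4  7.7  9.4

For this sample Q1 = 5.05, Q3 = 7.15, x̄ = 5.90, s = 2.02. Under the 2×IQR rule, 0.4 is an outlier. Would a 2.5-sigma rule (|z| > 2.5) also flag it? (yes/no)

z = (0.4 − 5.90) / 2.02 = -2.72.
|z| = 2.72 > 2.5.

yes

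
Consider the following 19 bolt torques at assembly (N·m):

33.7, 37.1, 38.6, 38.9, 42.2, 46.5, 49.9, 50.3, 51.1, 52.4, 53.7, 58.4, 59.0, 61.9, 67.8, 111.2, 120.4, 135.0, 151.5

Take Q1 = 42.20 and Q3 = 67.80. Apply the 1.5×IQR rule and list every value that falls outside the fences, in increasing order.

111.2, 120.4, 135.0, 151.5

IQR = Q3 − Q1 = 67.80 − 42.20 = 25.60.
Lower fence = Q1 − 1.5·IQR = 42.20 − 38.40 = 3.80.
Upper fence = Q3 + 1.5·IQR = 67.80 + 38.40 = 106.20.
111.2 > 106.20 → outlier.
120.4 > 106.20 → outlier.
135.0 > 106.20 → outlier.
151.5 > 106.20 → outlier.
All remaining values lie within [3.80, 106.20].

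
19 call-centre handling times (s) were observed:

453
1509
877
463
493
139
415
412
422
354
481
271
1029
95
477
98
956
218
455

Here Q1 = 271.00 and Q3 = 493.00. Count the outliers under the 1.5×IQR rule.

4

IQR = 222.00; fences at 271.00 − 333.00 = -62.00 and 493.00 + 333.00 = 826.00.
Outside the cutoffs: 877, 956, 1029, 1509.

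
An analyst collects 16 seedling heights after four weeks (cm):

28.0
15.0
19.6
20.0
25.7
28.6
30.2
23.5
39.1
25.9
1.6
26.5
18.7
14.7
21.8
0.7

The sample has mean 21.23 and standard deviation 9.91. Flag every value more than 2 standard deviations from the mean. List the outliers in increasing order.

Cutoffs at x̄ ± 2s: 21.23 ± 2·9.91 = [1.41, 41.05].
0.7: z = -2.07, |z| > 2 → outlier.
Every other value lies within [1.41, 41.05].

0.7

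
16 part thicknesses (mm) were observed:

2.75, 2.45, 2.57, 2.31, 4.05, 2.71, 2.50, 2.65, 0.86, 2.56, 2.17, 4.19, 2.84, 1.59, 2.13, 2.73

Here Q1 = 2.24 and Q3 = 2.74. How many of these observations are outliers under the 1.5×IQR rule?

IQR = 0.50; fences at 2.24 − 0.75 = 1.49 and 2.74 + 0.75 = 3.49.
Outside the cutoffs: 0.86, 4.05, 4.19.

3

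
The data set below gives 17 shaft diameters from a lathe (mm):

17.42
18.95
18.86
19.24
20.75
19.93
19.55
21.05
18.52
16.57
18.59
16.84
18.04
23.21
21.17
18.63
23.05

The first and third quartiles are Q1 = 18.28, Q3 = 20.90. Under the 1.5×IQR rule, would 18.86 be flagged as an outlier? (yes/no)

no

IQR = Q3 − Q1 = 20.90 − 18.28 = 2.62.
Lower fence = Q1 − 1.5·IQR = 18.28 − 3.93 = 14.35.
Upper fence = Q3 + 1.5·IQR = 20.90 + 3.93 = 24.83.
18.86 lies within [14.35, 24.83].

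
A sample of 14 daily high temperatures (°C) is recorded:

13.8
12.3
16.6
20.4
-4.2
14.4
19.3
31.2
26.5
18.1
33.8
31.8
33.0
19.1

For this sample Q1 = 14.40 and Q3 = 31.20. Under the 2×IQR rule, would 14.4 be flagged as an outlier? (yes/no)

no

IQR = Q3 − Q1 = 31.20 − 14.40 = 16.80.
Lower fence = Q1 − 2·IQR = 14.40 − 33.60 = -19.20.
Upper fence = Q3 + 2·IQR = 31.20 + 33.60 = 64.80.
14.4 lies within [-19.20, 64.80].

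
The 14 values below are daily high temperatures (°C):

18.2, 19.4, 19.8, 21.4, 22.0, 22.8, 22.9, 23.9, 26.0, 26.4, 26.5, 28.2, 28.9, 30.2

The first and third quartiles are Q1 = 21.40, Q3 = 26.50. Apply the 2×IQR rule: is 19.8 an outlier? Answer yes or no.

IQR = Q3 − Q1 = 26.50 − 21.40 = 5.10.
Lower fence = Q1 − 2·IQR = 21.40 − 10.20 = 11.20.
Upper fence = Q3 + 2·IQR = 26.50 + 10.20 = 36.70.
19.8 lies within [11.20, 36.70].

no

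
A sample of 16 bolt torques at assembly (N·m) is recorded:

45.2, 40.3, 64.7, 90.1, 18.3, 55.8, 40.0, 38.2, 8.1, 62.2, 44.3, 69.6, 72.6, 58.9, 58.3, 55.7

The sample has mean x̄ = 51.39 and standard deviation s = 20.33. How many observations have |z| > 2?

Cutoffs: x̄ ± 2s = [10.73, 92.05].
Outside the cutoffs: 8.1.

1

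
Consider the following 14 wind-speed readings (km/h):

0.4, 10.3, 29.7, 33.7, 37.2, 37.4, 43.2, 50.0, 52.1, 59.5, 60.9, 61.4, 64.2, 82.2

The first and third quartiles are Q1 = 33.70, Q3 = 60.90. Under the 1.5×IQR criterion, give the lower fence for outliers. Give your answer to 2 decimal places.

-7.10

IQR = Q3 − Q1 = 60.90 − 33.70 = 27.20.
Lower fence = Q1 − 1.5·IQR = 33.70 − 40.80 = -7.10.
Upper fence = Q3 + 1.5·IQR = 60.90 + 40.80 = 101.70.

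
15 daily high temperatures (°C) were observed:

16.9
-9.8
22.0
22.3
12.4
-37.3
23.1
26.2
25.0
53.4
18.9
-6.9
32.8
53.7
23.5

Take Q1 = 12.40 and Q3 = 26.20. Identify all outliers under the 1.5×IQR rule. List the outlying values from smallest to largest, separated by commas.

-37.3, -9.8, 53.4, 53.7

IQR = Q3 − Q1 = 26.20 − 12.40 = 13.80.
Lower fence = Q1 − 1.5·IQR = 12.40 − 20.70 = -8.30.
Upper fence = Q3 + 1.5·IQR = 26.20 + 20.70 = 46.90.
-37.3 < -8.30 → outlier.
-9.8 < -8.30 → outlier.
53.4 > 46.90 → outlier.
53.7 > 46.90 → outlier.
All remaining values lie within [-8.30, 46.90].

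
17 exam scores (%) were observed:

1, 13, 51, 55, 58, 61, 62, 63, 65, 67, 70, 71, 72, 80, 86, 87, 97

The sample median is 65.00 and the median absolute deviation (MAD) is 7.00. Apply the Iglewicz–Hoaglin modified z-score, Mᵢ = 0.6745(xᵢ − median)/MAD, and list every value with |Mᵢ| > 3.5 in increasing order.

|Mᵢ| > 3.5 ⇔ |xᵢ − 65.00| > 3.5·7.00/0.6745 = 36.32.
So outliers lie outside [28.68, 101.32].
1: M = -6.17 → outlier.
13: M = -5.01 → outlier.

1, 13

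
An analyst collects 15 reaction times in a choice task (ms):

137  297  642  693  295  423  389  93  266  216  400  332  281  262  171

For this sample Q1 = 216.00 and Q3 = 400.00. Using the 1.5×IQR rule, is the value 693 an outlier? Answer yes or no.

IQR = Q3 − Q1 = 400.00 − 216.00 = 184.00.
Lower fence = Q1 − 1.5·IQR = 216.00 − 276.00 = -60.00.
Upper fence = Q3 + 1.5·IQR = 400.00 + 276.00 = 676.00.
693 lies above the upper fence.

yes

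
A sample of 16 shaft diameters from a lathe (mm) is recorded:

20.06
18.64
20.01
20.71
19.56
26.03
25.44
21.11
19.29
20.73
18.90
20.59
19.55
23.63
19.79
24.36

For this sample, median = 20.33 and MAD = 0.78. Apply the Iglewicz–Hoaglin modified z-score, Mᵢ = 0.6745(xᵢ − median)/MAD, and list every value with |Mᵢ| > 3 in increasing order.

24.36, 25.44, 26.03

|Mᵢ| > 3 ⇔ |xᵢ − 20.33| > 3·0.78/0.6745 = 3.47.
So outliers lie outside [16.86, 23.80].
24.36: M = 3.48 → outlier.
25.44: M = 4.42 → outlier.
26.03: M = 4.93 → outlier.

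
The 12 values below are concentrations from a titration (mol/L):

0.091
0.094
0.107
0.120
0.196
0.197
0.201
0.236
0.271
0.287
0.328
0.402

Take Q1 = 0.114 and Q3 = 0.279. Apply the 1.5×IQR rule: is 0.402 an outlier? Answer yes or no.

no

IQR = Q3 − Q1 = 0.279 − 0.114 = 0.165.
Lower fence = Q1 − 1.5·IQR = 0.114 − 0.2475 = -0.1335.
Upper fence = Q3 + 1.5·IQR = 0.279 + 0.2475 = 0.5265.
0.402 lies within [-0.1335, 0.5265].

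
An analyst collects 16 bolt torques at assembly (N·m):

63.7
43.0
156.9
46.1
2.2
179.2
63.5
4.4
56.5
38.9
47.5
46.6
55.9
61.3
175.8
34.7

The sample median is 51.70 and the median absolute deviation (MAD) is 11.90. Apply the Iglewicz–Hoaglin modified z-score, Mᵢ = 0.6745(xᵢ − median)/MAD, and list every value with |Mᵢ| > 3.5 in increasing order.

156.9, 175.8, 179.2

|Mᵢ| > 3.5 ⇔ |xᵢ − 51.70| > 3.5·11.90/0.6745 = 61.75.
So outliers lie outside [-10.05, 113.45].
156.9: M = 5.96 → outlier.
175.8: M = 7.03 → outlier.
179.2: M = 7.23 → outlier.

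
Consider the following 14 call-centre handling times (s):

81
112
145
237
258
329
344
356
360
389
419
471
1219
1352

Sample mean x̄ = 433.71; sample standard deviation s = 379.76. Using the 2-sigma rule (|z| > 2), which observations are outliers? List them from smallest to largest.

Cutoffs at x̄ ± 2s: 433.71 ± 2·379.76 = [-325.81, 1193.23].
1219: z = 2.07, |z| > 2 → outlier.
1352: z = 2.42, |z| > 2 → outlier.
Every other value lies within [-325.81, 1193.23].

1219, 1352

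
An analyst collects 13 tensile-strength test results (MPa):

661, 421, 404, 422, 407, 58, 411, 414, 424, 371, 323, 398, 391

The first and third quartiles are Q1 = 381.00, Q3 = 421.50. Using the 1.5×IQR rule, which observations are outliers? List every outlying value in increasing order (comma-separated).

IQR = Q3 − Q1 = 421.50 − 381.00 = 40.50.
Lower fence = Q1 − 1.5·IQR = 381.00 − 60.75 = 320.25.
Upper fence = Q3 + 1.5·IQR = 421.50 + 60.75 = 482.25.
58 < 320.25 → outlier.
661 > 482.25 → outlier.
All remaining values lie within [320.25, 482.25].

58, 661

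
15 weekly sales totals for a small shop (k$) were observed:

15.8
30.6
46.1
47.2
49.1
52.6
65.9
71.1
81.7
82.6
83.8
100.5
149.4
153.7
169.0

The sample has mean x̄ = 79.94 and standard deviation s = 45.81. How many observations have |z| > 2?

Cutoffs: x̄ ± 2s = [-11.68, 171.56].
Every value lies within the cutoffs.

0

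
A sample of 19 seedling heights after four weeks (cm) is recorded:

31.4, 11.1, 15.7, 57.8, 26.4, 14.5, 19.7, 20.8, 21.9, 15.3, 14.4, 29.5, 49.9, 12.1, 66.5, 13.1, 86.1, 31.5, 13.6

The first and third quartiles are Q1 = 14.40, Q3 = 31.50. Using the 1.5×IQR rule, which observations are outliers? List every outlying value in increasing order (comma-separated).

IQR = Q3 − Q1 = 31.50 − 14.40 = 17.10.
Lower fence = Q1 − 1.5·IQR = 14.40 − 25.65 = -11.25.
Upper fence = Q3 + 1.5·IQR = 31.50 + 25.65 = 57.15.
57.8 > 57.15 → outlier.
66.5 > 57.15 → outlier.
86.1 > 57.15 → outlier.
All remaining values lie within [-11.25, 57.15].

57.8, 66.5, 86.1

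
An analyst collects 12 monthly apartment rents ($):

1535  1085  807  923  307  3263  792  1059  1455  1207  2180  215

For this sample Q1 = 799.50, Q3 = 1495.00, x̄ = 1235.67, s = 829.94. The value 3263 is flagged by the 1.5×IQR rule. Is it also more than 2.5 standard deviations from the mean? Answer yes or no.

no

z = (3263 − 1235.67) / 829.94 = 2.44.
|z| = 2.44 ≤ 2.5.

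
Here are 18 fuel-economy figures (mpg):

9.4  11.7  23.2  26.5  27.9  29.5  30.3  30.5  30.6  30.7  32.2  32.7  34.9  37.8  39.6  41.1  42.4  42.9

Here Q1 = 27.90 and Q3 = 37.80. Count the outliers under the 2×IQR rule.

IQR = 9.90; fences at 27.90 − 19.80 = 8.10 and 37.80 + 19.80 = 57.60.
Every value lies within the cutoffs.

0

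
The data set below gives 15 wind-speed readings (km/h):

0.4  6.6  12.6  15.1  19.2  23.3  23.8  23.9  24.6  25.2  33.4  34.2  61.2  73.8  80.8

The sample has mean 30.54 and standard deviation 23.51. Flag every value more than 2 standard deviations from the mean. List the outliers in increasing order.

Cutoffs at x̄ ± 2s: 30.54 ± 2·23.51 = [-16.48, 77.56].
80.8: z = 2.14, |z| > 2 → outlier.
Every other value lies within [-16.48, 77.56].

80.8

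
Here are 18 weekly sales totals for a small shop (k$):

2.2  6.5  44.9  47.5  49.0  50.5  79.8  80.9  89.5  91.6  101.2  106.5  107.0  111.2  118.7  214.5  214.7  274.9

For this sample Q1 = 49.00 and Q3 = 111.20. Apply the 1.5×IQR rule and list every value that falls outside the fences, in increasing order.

IQR = Q3 − Q1 = 111.20 − 49.00 = 62.20.
Lower fence = Q1 − 1.5·IQR = 49.00 − 93.30 = -44.30.
Upper fence = Q3 + 1.5·IQR = 111.20 + 93.30 = 204.50.
214.5 > 204.50 → outlier.
214.7 > 204.50 → outlier.
274.9 > 204.50 → outlier.
All remaining values lie within [-44.30, 204.50].

214.5, 214.7, 274.9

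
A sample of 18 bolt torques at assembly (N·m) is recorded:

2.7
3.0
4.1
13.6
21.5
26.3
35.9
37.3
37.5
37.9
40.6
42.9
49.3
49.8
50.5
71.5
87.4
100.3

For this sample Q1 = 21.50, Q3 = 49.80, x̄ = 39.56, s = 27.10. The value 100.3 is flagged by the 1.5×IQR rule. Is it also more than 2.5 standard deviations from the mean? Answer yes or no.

no

z = (100.3 − 39.56) / 27.10 = 2.24.
|z| = 2.24 ≤ 2.5.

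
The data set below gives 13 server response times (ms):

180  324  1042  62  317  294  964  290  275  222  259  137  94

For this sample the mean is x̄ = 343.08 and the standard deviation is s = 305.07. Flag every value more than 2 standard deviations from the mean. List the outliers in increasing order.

964, 1042

Cutoffs at x̄ ± 2s: 343.08 ± 2·305.07 = [-267.06, 953.22].
964: z = 2.04, |z| > 2 → outlier.
1042: z = 2.29, |z| > 2 → outlier.
Every other value lies within [-267.06, 953.22].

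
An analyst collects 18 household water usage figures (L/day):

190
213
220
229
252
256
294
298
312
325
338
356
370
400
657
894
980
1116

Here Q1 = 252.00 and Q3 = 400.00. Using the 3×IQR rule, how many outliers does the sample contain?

IQR = 148.00; fences at 252.00 − 444.00 = -192.00 and 400.00 + 444.00 = 844.00.
Outside the cutoffs: 894, 980, 1116.

3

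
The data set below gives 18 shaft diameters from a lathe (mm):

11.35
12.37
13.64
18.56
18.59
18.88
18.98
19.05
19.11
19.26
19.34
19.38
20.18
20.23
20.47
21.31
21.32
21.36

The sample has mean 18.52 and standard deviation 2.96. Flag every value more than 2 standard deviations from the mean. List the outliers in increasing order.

11.35, 12.37

Cutoffs at x̄ ± 2s: 18.52 ± 2·2.96 = [12.60, 24.44].
11.35: z = -2.42, |z| > 2 → outlier.
12.37: z = -2.08, |z| > 2 → outlier.
Every other value lies within [12.60, 24.44].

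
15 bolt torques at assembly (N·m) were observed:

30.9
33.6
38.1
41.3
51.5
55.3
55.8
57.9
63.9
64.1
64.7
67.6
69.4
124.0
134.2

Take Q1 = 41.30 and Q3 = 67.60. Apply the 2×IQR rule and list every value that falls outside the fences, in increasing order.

IQR = Q3 − Q1 = 67.60 − 41.30 = 26.30.
Lower fence = Q1 − 2·IQR = 41.30 − 52.60 = -11.30.
Upper fence = Q3 + 2·IQR = 67.60 + 52.60 = 120.20.
124.0 > 120.20 → outlier.
134.2 > 120.20 → outlier.
All remaining values lie within [-11.30, 120.20].

124.0, 134.2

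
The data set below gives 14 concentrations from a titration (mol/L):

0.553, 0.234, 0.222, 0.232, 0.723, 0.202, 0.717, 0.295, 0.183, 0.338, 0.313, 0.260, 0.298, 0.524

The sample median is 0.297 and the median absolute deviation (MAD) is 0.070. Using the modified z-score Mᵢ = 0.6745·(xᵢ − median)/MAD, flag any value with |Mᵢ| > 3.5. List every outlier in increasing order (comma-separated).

0.717, 0.723

|Mᵢ| > 3.5 ⇔ |xᵢ − 0.297| > 3.5·0.070/0.6745 = 0.363.
So outliers lie outside [-0.066, 0.660].
0.717: M = 4.05 → outlier.
0.723: M = 4.10 → outlier.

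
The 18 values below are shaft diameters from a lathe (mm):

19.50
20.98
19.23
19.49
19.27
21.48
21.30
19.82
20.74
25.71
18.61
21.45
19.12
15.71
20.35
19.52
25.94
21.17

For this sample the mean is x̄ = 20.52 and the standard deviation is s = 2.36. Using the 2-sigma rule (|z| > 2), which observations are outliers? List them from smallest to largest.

Cutoffs at x̄ ± 2s: 20.52 ± 2·2.36 = [15.80, 25.24].
15.71: z = -2.04, |z| > 2 → outlier.
25.71: z = 2.20, |z| > 2 → outlier.
25.94: z = 2.30, |z| > 2 → outlier.
Every other value lies within [15.80, 25.24].

15.71, 25.71, 25.94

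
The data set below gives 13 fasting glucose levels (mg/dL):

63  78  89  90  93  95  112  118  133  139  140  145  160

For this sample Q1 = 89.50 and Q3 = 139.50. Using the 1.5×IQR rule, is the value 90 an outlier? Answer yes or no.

IQR = Q3 − Q1 = 139.50 − 89.50 = 50.00.
Lower fence = Q1 − 1.5·IQR = 89.50 − 75.00 = 14.50.
Upper fence = Q3 + 1.5·IQR = 139.50 + 75.00 = 214.50.
90 lies within [14.50, 214.50].

no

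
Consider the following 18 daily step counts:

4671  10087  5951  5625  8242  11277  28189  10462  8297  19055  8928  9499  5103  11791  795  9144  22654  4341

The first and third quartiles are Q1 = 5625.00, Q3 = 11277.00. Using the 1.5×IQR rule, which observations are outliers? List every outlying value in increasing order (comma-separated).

IQR = Q3 − Q1 = 11277.00 − 5625.00 = 5652.00.
Lower fence = Q1 − 1.5·IQR = 5625.00 − 8478.00 = -2853.00.
Upper fence = Q3 + 1.5·IQR = 11277.00 + 8478.00 = 19755.00.
22654 > 19755.00 → outlier.
28189 > 19755.00 → outlier.
All remaining values lie within [-2853.00, 19755.00].

22654, 28189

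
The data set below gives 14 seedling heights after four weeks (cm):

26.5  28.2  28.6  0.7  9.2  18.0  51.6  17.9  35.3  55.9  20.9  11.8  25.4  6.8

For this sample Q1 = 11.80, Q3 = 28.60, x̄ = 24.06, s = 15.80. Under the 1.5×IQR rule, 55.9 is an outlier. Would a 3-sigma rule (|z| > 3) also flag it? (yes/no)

z = (55.9 − 24.06) / 15.80 = 2.02.
|z| = 2.02 ≤ 3.

no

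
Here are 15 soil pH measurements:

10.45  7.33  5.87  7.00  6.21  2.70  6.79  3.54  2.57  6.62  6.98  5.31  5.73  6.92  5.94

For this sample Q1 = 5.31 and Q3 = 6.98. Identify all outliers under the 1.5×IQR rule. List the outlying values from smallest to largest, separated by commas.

2.57, 2.70, 10.45

IQR = Q3 − Q1 = 6.98 − 5.31 = 1.67.
Lower fence = Q1 − 1.5·IQR = 5.31 − 2.505 = 2.805.
Upper fence = Q3 + 1.5·IQR = 6.98 + 2.505 = 9.485.
2.57 < 2.805 → outlier.
2.70 < 2.805 → outlier.
10.45 > 9.485 → outlier.
All remaining values lie within [2.805, 9.485].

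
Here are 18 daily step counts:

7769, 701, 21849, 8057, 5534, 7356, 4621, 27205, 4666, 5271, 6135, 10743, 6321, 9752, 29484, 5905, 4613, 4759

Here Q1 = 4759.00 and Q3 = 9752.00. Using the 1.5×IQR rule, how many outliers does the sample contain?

IQR = 4993.00; fences at 4759.00 − 7489.50 = -2730.50 and 9752.00 + 7489.50 = 17241.50.
Outside the cutoffs: 21849, 27205, 29484.

3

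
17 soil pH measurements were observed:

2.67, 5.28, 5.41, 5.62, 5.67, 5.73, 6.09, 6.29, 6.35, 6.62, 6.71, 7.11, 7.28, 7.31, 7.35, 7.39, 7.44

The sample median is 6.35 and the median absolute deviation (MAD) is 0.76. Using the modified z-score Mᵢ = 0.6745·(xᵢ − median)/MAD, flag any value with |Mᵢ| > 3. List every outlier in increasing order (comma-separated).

|Mᵢ| > 3 ⇔ |xᵢ − 6.35| > 3·0.76/0.6745 = 3.38.
So outliers lie outside [2.97, 9.73].
2.67: M = -3.27 → outlier.

2.67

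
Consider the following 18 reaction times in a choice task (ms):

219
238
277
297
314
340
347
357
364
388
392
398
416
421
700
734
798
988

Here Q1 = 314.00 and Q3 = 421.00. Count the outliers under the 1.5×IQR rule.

IQR = 107.00; fences at 314.00 − 160.50 = 153.50 and 421.00 + 160.50 = 581.50.
Outside the cutoffs: 700, 734, 798, 988.

4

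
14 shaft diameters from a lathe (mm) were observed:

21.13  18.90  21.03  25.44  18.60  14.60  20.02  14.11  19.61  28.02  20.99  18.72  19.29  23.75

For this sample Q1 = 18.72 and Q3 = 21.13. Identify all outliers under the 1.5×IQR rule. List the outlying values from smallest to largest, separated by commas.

14.11, 14.60, 25.44, 28.02

IQR = Q3 − Q1 = 21.13 − 18.72 = 2.41.
Lower fence = Q1 − 1.5·IQR = 18.72 − 3.615 = 15.105.
Upper fence = Q3 + 1.5·IQR = 21.13 + 3.615 = 24.745.
14.11 < 15.105 → outlier.
14.60 < 15.105 → outlier.
25.44 > 24.745 → outlier.
28.02 > 24.745 → outlier.
All remaining values lie within [15.105, 24.745].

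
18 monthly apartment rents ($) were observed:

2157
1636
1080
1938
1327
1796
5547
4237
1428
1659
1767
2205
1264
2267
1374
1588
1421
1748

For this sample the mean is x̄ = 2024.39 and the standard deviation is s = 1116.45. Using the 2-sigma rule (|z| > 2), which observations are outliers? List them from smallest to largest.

5547

Cutoffs at x̄ ± 2s: 2024.39 ± 2·1116.45 = [-208.51, 4257.29].
5547: z = 3.16, |z| > 2 → outlier.
Every other value lies within [-208.51, 4257.29].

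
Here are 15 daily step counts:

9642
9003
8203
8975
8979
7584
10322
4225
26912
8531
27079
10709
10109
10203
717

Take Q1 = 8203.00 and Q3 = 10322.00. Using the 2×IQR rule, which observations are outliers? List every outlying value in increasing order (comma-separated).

717, 26912, 27079

IQR = Q3 − Q1 = 10322.00 − 8203.00 = 2119.00.
Lower fence = Q1 − 2·IQR = 8203.00 − 4238.00 = 3965.00.
Upper fence = Q3 + 2·IQR = 10322.00 + 4238.00 = 14560.00.
717 < 3965.00 → outlier.
26912 > 14560.00 → outlier.
27079 > 14560.00 → outlier.
All remaining values lie within [3965.00, 14560.00].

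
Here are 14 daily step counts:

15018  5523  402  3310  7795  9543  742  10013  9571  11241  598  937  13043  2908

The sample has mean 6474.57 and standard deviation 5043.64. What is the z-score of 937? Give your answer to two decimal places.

-1.10

z = (937 − 6474.57) / 5043.64 = -1.10.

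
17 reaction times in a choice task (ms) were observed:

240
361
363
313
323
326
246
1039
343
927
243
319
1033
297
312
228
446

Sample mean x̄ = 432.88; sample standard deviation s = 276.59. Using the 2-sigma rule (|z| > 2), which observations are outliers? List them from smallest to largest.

Cutoffs at x̄ ± 2s: 432.88 ± 2·276.59 = [-120.30, 986.06].
1033: z = 2.17, |z| > 2 → outlier.
1039: z = 2.19, |z| > 2 → outlier.
Every other value lies within [-120.30, 986.06].

1033, 1039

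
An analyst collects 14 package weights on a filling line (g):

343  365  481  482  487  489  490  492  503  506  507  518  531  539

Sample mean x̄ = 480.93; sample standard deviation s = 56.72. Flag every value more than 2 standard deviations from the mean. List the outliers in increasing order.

Cutoffs at x̄ ± 2s: 480.93 ± 2·56.72 = [367.49, 594.37].
343: z = -2.43, |z| > 2 → outlier.
365: z = -2.04, |z| > 2 → outlier.
Every other value lies within [367.49, 594.37].

343, 365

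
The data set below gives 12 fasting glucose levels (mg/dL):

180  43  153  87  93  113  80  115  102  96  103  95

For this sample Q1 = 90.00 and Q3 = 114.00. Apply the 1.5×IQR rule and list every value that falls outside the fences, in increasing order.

IQR = Q3 − Q1 = 114.00 − 90.00 = 24.00.
Lower fence = Q1 − 1.5·IQR = 90.00 − 36.00 = 54.00.
Upper fence = Q3 + 1.5·IQR = 114.00 + 36.00 = 150.00.
43 < 54.00 → outlier.
153 > 150.00 → outlier.
180 > 150.00 → outlier.
All remaining values lie within [54.00, 150.00].

43, 153, 180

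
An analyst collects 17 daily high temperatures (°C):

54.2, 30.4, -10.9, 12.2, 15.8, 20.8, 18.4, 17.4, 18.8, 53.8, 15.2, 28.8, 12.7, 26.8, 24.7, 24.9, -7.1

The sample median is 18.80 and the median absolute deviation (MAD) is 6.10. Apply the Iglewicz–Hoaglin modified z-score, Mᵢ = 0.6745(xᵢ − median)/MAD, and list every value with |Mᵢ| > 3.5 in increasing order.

53.8, 54.2

|Mᵢ| > 3.5 ⇔ |xᵢ − 18.80| > 3.5·6.10/0.6745 = 31.65.
So outliers lie outside [-12.85, 50.45].
53.8: M = 3.87 → outlier.
54.2: M = 3.91 → outlier.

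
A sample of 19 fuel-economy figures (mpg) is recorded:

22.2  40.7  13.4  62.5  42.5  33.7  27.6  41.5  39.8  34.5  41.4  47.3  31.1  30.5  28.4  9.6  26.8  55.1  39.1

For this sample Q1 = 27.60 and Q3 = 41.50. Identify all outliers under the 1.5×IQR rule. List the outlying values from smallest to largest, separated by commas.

62.5

IQR = Q3 − Q1 = 41.50 − 27.60 = 13.90.
Lower fence = Q1 − 1.5·IQR = 27.60 − 20.85 = 6.75.
Upper fence = Q3 + 1.5·IQR = 41.50 + 20.85 = 62.35.
62.5 > 62.35 → outlier.
All remaining values lie within [6.75, 62.35].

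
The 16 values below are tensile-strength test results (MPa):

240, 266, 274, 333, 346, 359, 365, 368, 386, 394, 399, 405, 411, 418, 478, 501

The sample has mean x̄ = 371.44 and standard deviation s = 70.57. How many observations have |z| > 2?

Cutoffs: x̄ ± 2s = [230.30, 512.58].
Every value lies within the cutoffs.

0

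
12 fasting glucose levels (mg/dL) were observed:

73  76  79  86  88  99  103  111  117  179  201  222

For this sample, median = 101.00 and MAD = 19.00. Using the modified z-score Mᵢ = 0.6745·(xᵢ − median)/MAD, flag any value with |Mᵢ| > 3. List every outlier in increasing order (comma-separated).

|Mᵢ| > 3 ⇔ |xᵢ − 101.00| > 3·19.00/0.6745 = 84.51.
So outliers lie outside [16.49, 185.51].
201: M = 3.55 → outlier.
222: M = 4.30 → outlier.

201, 222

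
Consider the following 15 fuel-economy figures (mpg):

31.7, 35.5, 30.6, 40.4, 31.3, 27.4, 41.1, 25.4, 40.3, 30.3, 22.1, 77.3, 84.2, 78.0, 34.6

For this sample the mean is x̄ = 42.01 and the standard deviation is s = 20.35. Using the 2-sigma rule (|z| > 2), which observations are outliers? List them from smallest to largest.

Cutoffs at x̄ ± 2s: 42.01 ± 2·20.35 = [1.31, 82.71].
84.2: z = 2.07, |z| > 2 → outlier.
Every other value lies within [1.31, 82.71].

84.2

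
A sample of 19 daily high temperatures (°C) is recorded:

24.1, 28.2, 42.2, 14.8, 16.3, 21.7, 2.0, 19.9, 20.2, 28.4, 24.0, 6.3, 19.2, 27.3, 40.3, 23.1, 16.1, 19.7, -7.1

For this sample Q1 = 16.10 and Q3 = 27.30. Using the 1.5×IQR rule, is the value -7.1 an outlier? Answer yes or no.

IQR = Q3 − Q1 = 27.30 − 16.10 = 11.20.
Lower fence = Q1 − 1.5·IQR = 16.10 − 16.80 = -0.70.
Upper fence = Q3 + 1.5·IQR = 27.30 + 16.80 = 44.10.
-7.1 lies below the lower fence.

yes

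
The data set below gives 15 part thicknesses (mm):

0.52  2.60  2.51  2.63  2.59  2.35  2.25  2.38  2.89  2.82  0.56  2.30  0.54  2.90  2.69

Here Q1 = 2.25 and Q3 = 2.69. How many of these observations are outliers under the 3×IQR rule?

IQR = 0.44; fences at 2.25 − 1.32 = 0.93 and 2.69 + 1.32 = 4.01.
Outside the cutoffs: 0.52, 0.54, 0.56.

3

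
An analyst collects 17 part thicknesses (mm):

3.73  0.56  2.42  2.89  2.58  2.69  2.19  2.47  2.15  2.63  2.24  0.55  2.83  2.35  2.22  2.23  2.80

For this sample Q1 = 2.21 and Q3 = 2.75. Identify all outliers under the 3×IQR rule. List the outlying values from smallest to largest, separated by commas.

0.55, 0.56

IQR = Q3 − Q1 = 2.75 − 2.21 = 0.54.
Lower fence = Q1 − 3·IQR = 2.21 − 1.62 = 0.59.
Upper fence = Q3 + 3·IQR = 2.75 + 1.62 = 4.37.
0.55 < 0.59 → outlier.
0.56 < 0.59 → outlier.
All remaining values lie within [0.59, 4.37].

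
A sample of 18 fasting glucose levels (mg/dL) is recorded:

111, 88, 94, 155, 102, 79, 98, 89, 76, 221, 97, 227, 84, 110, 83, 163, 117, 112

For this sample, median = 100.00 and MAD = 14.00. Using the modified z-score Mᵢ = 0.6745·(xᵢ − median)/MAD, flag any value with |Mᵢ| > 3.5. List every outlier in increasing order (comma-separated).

|Mᵢ| > 3.5 ⇔ |xᵢ − 100.00| > 3.5·14.00/0.6745 = 72.65.
So outliers lie outside [27.35, 172.65].
221: M = 5.83 → outlier.
227: M = 6.12 → outlier.

221, 227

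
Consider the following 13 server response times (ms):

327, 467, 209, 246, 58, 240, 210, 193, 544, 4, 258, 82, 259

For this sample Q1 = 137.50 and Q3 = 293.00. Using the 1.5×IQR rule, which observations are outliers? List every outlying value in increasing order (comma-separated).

IQR = Q3 − Q1 = 293.00 − 137.50 = 155.50.
Lower fence = Q1 − 1.5·IQR = 137.50 − 233.25 = -95.75.
Upper fence = Q3 + 1.5·IQR = 293.00 + 233.25 = 526.25.
544 > 526.25 → outlier.
All remaining values lie within [-95.75, 526.25].

544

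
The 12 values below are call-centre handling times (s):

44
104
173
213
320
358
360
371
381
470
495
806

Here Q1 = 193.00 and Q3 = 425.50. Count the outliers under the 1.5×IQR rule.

IQR = 232.50; fences at 193.00 − 348.75 = -155.75 and 425.50 + 348.75 = 774.25.
Outside the cutoffs: 806.

1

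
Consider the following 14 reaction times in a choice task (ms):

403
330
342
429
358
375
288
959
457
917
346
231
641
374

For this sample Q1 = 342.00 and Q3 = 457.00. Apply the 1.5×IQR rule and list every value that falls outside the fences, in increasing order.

IQR = Q3 − Q1 = 457.00 − 342.00 = 115.00.
Lower fence = Q1 − 1.5·IQR = 342.00 − 172.50 = 169.50.
Upper fence = Q3 + 1.5·IQR = 457.00 + 172.50 = 629.50.
641 > 629.50 → outlier.
917 > 629.50 → outlier.
959 > 629.50 → outlier.
All remaining values lie within [169.50, 629.50].

641, 917, 959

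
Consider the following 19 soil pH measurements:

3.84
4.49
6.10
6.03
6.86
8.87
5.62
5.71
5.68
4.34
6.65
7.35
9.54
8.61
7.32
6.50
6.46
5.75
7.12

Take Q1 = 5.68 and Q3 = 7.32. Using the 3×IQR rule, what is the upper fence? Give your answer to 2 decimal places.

IQR = Q3 − Q1 = 7.32 − 5.68 = 1.64.
Lower fence = Q1 − 3·IQR = 5.68 − 4.92 = 0.76.
Upper fence = Q3 + 3·IQR = 7.32 + 4.92 = 12.24.

12.24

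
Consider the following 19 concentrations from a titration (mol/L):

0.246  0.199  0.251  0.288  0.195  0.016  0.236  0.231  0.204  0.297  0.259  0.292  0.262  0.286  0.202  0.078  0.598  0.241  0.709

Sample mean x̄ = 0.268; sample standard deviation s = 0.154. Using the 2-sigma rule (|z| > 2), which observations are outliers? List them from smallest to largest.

Cutoffs at x̄ ± 2s: 0.268 ± 2·0.154 = [-0.040, 0.576].
0.598: z = 2.14, |z| > 2 → outlier.
0.709: z = 2.86, |z| > 2 → outlier.
Every other value lies within [-0.040, 0.576].

0.598, 0.709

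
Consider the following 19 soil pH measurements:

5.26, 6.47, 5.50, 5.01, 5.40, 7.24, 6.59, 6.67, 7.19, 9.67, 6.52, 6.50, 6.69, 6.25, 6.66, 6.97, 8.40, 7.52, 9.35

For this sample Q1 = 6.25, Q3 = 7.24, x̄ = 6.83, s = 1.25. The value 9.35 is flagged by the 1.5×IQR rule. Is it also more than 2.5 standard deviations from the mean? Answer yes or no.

no

z = (9.35 − 6.83) / 1.25 = 2.02.
|z| = 2.02 ≤ 2.5.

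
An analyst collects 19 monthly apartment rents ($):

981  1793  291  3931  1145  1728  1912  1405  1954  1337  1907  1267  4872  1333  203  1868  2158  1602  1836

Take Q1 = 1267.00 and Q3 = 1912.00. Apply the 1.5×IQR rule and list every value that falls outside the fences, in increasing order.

203, 291, 3931, 4872

IQR = Q3 − Q1 = 1912.00 − 1267.00 = 645.00.
Lower fence = Q1 − 1.5·IQR = 1267.00 − 967.50 = 299.50.
Upper fence = Q3 + 1.5·IQR = 1912.00 + 967.50 = 2879.50.
203 < 299.50 → outlier.
291 < 299.50 → outlier.
3931 > 2879.50 → outlier.
4872 > 2879.50 → outlier.
All remaining values lie within [299.50, 2879.50].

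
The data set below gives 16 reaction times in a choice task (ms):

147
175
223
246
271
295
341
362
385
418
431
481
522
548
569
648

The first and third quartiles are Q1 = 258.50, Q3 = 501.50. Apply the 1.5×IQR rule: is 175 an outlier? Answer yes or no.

no

IQR = Q3 − Q1 = 501.50 − 258.50 = 243.00.
Lower fence = Q1 − 1.5·IQR = 258.50 − 364.50 = -106.00.
Upper fence = Q3 + 1.5·IQR = 501.50 + 364.50 = 866.00.
175 lies within [-106.00, 866.00].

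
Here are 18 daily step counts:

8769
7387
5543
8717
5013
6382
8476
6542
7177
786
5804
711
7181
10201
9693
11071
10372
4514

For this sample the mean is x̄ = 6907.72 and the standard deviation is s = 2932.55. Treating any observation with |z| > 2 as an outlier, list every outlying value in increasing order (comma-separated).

711, 786

Cutoffs at x̄ ± 2s: 6907.72 ± 2·2932.55 = [1042.62, 12772.82].
711: z = -2.11, |z| > 2 → outlier.
786: z = -2.09, |z| > 2 → outlier.
Every other value lies within [1042.62, 12772.82].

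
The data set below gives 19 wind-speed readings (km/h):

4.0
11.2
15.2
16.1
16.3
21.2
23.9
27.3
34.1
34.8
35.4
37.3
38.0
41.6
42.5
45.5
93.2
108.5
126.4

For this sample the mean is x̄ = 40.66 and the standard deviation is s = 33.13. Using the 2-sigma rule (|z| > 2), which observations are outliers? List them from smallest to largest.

108.5, 126.4

Cutoffs at x̄ ± 2s: 40.66 ± 2·33.13 = [-25.60, 106.92].
108.5: z = 2.05, |z| > 2 → outlier.
126.4: z = 2.59, |z| > 2 → outlier.
Every other value lies within [-25.60, 106.92].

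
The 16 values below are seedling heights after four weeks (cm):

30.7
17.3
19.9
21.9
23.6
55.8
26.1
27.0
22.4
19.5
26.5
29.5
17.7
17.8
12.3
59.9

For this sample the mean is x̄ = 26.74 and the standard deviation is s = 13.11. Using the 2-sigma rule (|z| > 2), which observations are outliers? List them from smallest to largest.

Cutoffs at x̄ ± 2s: 26.74 ± 2·13.11 = [0.52, 52.96].
55.8: z = 2.22, |z| > 2 → outlier.
59.9: z = 2.53, |z| > 2 → outlier.
Every other value lies within [0.52, 52.96].

55.8, 59.9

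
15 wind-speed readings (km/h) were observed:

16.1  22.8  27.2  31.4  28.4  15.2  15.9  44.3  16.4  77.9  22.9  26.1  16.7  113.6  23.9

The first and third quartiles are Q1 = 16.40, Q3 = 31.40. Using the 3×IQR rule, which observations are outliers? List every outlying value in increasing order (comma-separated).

77.9, 113.6

IQR = Q3 − Q1 = 31.40 − 16.40 = 15.00.
Lower fence = Q1 − 3·IQR = 16.40 − 45.00 = -28.60.
Upper fence = Q3 + 3·IQR = 31.40 + 45.00 = 76.40.
77.9 > 76.40 → outlier.
113.6 > 76.40 → outlier.
All remaining values lie within [-28.60, 76.40].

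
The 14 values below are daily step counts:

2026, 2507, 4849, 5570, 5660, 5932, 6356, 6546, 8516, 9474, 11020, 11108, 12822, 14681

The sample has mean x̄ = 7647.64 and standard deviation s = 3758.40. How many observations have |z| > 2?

Cutoffs: x̄ ± 2s = [130.84, 15164.44].
Every value lies within the cutoffs.

0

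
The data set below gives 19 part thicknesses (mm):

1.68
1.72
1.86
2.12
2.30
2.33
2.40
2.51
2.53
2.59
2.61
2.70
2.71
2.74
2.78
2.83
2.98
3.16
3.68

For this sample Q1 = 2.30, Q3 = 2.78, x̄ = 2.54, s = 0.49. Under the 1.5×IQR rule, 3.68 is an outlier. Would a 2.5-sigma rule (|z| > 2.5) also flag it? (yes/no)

z = (3.68 − 2.54) / 0.49 = 2.33.
|z| = 2.33 ≤ 2.5.

no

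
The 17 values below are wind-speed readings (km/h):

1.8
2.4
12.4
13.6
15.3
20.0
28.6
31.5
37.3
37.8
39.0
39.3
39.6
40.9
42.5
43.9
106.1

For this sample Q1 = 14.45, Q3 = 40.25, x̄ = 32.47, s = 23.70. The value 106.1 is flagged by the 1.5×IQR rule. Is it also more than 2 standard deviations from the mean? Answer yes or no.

z = (106.1 − 32.47) / 23.70 = 3.11.
|z| = 3.11 > 2.

yes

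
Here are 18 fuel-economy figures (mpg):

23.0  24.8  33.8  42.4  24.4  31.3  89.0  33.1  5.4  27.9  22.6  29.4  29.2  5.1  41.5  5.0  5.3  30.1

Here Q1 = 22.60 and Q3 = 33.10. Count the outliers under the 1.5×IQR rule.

5

IQR = 10.50; fences at 22.60 − 15.75 = 6.85 and 33.10 + 15.75 = 48.85.
Outside the cutoffs: 5.0, 5.1, 5.3, 5.4, 89.0.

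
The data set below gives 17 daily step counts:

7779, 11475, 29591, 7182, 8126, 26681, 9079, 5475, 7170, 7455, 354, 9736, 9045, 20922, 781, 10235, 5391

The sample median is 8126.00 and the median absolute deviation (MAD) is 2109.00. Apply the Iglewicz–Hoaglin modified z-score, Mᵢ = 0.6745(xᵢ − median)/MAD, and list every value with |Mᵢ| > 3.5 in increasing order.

|Mᵢ| > 3.5 ⇔ |xᵢ − 8126.00| > 3.5·2109.00/0.6745 = 10943.66.
So outliers lie outside [-2817.66, 19069.66].
20922: M = 4.09 → outlier.
26681: M = 5.93 → outlier.
29591: M = 6.86 → outlier.

20922, 26681, 29591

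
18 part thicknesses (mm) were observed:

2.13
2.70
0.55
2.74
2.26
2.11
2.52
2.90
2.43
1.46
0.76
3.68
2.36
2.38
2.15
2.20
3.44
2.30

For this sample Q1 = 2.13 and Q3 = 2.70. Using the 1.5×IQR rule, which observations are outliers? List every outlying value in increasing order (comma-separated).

0.55, 0.76, 3.68

IQR = Q3 − Q1 = 2.70 − 2.13 = 0.57.
Lower fence = Q1 − 1.5·IQR = 2.13 − 0.855 = 1.275.
Upper fence = Q3 + 1.5·IQR = 2.70 + 0.855 = 3.555.
0.55 < 1.275 → outlier.
0.76 < 1.275 → outlier.
3.68 > 3.555 → outlier.
All remaining values lie within [1.275, 3.555].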